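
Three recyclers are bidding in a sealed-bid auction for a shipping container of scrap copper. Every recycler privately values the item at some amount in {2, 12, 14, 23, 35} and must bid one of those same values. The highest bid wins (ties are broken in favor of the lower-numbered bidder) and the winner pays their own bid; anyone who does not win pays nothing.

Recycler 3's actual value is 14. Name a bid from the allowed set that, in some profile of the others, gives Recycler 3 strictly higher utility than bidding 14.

Suppose Recycler 1 bids 2 and Recycler 2 bids 2.
Bid 14: wins, pays 14, utility 14 - 14 = 0.
Bid 12: wins, pays 12, utility 14 - 12 = 2.
So bidding 12 beats truth here (2 > 0).

12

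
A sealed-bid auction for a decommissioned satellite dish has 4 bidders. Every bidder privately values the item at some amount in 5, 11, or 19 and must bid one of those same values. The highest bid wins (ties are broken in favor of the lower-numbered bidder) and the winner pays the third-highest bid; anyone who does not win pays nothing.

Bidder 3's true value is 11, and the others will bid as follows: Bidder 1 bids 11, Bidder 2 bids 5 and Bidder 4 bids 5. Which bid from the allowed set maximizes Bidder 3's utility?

Bid 5: loses, pays 0, utility 0.
Bid 11: loses, pays 0, utility 0.
Bid 19: wins, pays 5, utility 11 - 5 = 6.
The best choice is 19 with utility 6.

19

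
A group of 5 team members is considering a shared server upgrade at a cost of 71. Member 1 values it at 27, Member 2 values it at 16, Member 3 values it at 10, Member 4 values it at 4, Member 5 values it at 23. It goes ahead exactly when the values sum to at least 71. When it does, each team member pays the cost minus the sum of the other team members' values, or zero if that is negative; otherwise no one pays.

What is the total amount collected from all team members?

40

Total value 80 ≥ cost 71, so it is built.
Member 1: others sum to 53; max(0, 71 - 53) = 18.
Member 2: others sum to 64; max(0, 71 - 64) = 7.
Member 3: others sum to 70; max(0, 71 - 70) = 1.
Member 4: others sum to 76; max(0, 71 - 76) = 0.
Member 5: others sum to 57; max(0, 71 - 57) = 14.
Total collected = 18 + 7 + 1 + 0 + 14 = 40.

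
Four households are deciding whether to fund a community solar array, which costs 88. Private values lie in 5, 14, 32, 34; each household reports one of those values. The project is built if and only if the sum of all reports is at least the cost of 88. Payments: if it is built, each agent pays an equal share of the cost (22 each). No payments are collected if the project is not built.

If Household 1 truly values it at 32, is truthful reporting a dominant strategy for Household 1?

Yes

Check each profile of the others' reports and compare truth against every alternative report.
Others report (5, 32, 32): truth gives 10, best alternative gives 10.
Others report (5, 32, 34): truth gives 10, best alternative gives 10.
Others report (5, 34, 32): truth gives 10, best alternative gives 10.
Others report (5, 34, 34): truth gives 10, best alternative gives 10.
Others report (14, 14, 32): truth gives 10, best alternative gives 10.
Others report (14, 14, 34): truth gives 10, best alternative gives 10.
(Remaining 58 profiles checked similarly; truth is weakly best in each.)
In every case the truthful report is at least as good as any alternative, so it is a dominant strategy.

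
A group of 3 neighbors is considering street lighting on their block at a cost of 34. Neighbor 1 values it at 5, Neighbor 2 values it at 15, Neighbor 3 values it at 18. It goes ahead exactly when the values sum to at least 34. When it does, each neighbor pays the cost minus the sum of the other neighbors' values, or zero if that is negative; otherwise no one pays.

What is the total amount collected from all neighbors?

26

Total value 38 ≥ cost 34, so it is built.
Neighbor 1: others sum to 33; max(0, 34 - 33) = 1.
Neighbor 2: others sum to 23; max(0, 34 - 23) = 11.
Neighbor 3: others sum to 20; max(0, 34 - 20) = 14.
Total collected = 1 + 11 + 14 = 26.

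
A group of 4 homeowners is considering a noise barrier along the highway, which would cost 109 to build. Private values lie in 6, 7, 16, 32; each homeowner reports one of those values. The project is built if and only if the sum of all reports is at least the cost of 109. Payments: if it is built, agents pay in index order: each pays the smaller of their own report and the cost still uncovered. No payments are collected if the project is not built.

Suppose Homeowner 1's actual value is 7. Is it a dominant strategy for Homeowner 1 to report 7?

Check each profile of the others' reports and compare truth against every alternative report.
Others report (6, 6, 6): truth gives 0, best alternative gives 0.
Others report (6, 6, 7): truth gives 0, best alternative gives 0.
Others report (6, 6, 16): truth gives 0, best alternative gives 0.
Others report (6, 6, 32): truth gives 0, best alternative gives 0.
Others report (6, 7, 6): truth gives 0, best alternative gives 0.
Others report (6, 7, 7): truth gives 0, best alternative gives 0.
(Remaining 58 profiles checked similarly; truth is weakly best in each.)
In every case the truthful report is at least as good as any alternative, so it is a dominant strategy.

Yes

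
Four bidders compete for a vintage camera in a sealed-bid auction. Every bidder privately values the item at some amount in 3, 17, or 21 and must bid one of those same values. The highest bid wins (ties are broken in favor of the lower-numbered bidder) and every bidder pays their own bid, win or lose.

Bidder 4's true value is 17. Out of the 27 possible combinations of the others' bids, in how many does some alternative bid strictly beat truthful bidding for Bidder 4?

Others bid (3, 3, 17): truth gives -17; bid 3 gives -3 > -17. Violating.
Others bid (3, 3, 21): truth gives -17; bid 3 gives -3 > -17. Violating.
Others bid (3, 17, 3): truth gives -17; bid 3 gives -3 > -17. Violating.
Others bid (3, 17, 17): truth gives -17; bid 3 gives -3 > -17. Violating.
Others bid (3, 3, 3): truth gives 0; no alternative beats it.
(Checking all 27 profiles: 26 have a profitable deviation, 1 does not.)

26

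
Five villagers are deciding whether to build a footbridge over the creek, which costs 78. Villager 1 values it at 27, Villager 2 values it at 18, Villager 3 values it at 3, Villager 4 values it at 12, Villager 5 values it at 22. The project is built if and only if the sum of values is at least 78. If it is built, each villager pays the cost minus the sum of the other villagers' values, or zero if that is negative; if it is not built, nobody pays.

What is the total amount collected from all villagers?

63

Total value 82 ≥ cost 78, so it is built.
Villager 1: others sum to 55; max(0, 78 - 55) = 23.
Villager 2: others sum to 64; max(0, 78 - 64) = 14.
Villager 3: others sum to 79; max(0, 78 - 79) = 0.
Villager 4: others sum to 70; max(0, 78 - 70) = 8.
Villager 5: others sum to 60; max(0, 78 - 60) = 18.
Total collected = 23 + 14 + 0 + 8 + 18 = 63.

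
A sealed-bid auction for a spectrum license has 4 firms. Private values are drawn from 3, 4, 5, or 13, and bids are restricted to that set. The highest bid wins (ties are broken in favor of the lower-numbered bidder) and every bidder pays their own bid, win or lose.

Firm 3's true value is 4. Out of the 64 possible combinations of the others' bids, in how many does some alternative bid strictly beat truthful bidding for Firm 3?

62

Others bid (3, 3, 5): truth gives -4; bid 5 gives -1 > -4. Violating.
Others bid (3, 3, 13): truth gives -4; bid 3 gives -3 > -4. Violating.
Others bid (3, 4, 3): truth gives -4; bid 5 gives -1 > -4. Violating.
Others bid (3, 4, 4): truth gives -4; bid 5 gives -1 > -4. Violating.
Others bid (3, 3, 3): truth gives 0; no alternative beats it.
Others bid (3, 3, 4): truth gives 0; no alternative beats it.
(Checking all 64 profiles: 62 have a profitable deviation, 2 do not.)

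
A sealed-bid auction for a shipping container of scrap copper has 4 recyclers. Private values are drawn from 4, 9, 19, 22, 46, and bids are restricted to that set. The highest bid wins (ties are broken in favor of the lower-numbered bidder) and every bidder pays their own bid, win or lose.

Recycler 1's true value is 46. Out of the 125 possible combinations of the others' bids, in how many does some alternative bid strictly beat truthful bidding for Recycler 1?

64

Others bid (4, 4, 4): truth gives 0; bid 4 gives 42 > 0. Violating.
Others bid (4, 4, 9): truth gives 0; bid 9 gives 37 > 0. Violating.
Others bid (4, 4, 19): truth gives 0; bid 19 gives 27 > 0. Violating.
Others bid (4, 4, 22): truth gives 0; bid 22 gives 24 > 0. Violating.
Others bid (4, 4, 46): truth gives 0; no alternative beats it.
Others bid (4, 9, 46): truth gives 0; no alternative beats it.
(Checking all 125 profiles: 64 have a profitable deviation, 61 do not.)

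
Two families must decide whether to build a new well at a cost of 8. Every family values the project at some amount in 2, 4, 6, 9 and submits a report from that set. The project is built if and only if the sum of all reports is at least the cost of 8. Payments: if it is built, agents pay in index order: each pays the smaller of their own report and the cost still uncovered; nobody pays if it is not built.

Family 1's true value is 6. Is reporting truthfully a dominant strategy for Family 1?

No

Consider the case where Family 2 reports 4.
Truthful report 6: project built, pays 6, utility 6 - 6 = 0.
Report 4 instead: project built, pays 4, utility 6 - 4 = 2.
Since 2 > 0, reporting 4 is strictly better here, so truthful reporting is not dominant.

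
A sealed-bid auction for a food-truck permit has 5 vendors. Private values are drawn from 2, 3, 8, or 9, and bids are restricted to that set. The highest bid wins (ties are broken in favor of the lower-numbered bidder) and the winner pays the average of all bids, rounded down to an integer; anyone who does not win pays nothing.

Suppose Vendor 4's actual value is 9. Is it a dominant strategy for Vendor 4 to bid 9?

Consider the case where Vendor 1 bids 2, Vendor 2 bids 2, Vendor 3 bids 2 and Vendor 5 bids 2.
Truthful bid 9: wins, pays 3, utility 9 - 3 = 6.
Bid 3 instead: wins, pays 2, utility 9 - 2 = 7.
Since 7 > 6, bidding 3 is strictly better here, so truthful bidding is not dominant.

No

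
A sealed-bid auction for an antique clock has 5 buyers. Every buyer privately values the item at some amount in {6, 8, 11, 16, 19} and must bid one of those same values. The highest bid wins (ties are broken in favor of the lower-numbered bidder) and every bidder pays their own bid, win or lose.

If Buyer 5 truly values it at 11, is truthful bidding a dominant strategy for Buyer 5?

Consider the case where Buyer 1 bids 6, Buyer 2 bids 6, Buyer 3 bids 6 and Buyer 4 bids 6.
Truthful bid 11: wins, pays 11, utility 11 - 11 = 0.
Bid 8 instead: wins, pays 8, utility 11 - 8 = 3.
Since 3 > 0, bidding 8 is strictly better here, so truthful bidding is not dominant.

No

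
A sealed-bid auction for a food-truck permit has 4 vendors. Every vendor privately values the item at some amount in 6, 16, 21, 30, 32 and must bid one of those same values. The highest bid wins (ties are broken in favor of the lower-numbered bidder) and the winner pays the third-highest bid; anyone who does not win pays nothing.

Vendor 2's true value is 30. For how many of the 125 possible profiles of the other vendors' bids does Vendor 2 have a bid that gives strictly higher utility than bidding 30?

Others bid (6, 6, 32): truth gives 0; bid 32 gives 24 > 0. Violating.
Others bid (6, 16, 32): truth gives 0; bid 32 gives 14 > 0. Violating.
Others bid (6, 21, 32): truth gives 0; bid 32 gives 9 > 0. Violating.
Others bid (6, 32, 6): truth gives 0; bid 32 gives 24 > 0. Violating.
Others bid (6, 6, 6): truth gives 24; no alternative beats it.
Others bid (6, 6, 16): truth gives 24; no alternative beats it.
(Checking all 125 profiles: 27 have a profitable deviation, 98 do not.)

27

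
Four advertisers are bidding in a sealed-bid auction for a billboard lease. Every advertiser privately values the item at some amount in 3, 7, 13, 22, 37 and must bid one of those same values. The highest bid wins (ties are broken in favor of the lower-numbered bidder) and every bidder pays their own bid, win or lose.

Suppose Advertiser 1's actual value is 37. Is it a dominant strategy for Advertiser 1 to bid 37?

No

Consider the case where Advertiser 2 bids 3, Advertiser 3 bids 3 and Advertiser 4 bids 3.
Truthful bid 37: wins, pays 37, utility 37 - 37 = 0.
Bid 3 instead: wins, pays 3, utility 37 - 3 = 34.
Since 34 > 0, bidding 3 is strictly better here, so truthful bidding is not dominant.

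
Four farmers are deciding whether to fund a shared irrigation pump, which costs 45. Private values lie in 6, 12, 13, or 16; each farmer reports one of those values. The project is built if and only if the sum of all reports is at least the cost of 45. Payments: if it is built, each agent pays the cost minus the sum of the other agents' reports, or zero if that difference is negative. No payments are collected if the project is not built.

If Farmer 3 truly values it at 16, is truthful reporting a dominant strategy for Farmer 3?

Yes

Check each profile of the others' reports and compare truth against every alternative report.
Others report (6, 12, 13): truth gives 2, best alternative gives 0.
Others report (6, 13, 12): truth gives 2, best alternative gives 0.
Others report (12, 6, 13): truth gives 2, best alternative gives 0.
Others report (12, 13, 6): truth gives 2, best alternative gives 0.
Others report (13, 6, 12): truth gives 2, best alternative gives 0.
Others report (13, 12, 6): truth gives 2, best alternative gives 0.
(Remaining 58 profiles checked similarly; truth is weakly best in each.)
In every case the truthful report is at least as good as any alternative, so it is a dominant strategy.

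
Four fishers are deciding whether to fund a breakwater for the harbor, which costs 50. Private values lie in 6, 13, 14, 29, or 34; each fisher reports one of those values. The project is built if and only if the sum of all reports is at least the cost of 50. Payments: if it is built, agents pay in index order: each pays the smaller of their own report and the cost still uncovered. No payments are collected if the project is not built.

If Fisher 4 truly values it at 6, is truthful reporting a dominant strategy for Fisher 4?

Check each profile of the others' reports and compare truth against every alternative report.
Others report (13, 13, 13): truth gives 0, best alternative gives -5.
Others report (13, 13, 14): truth gives 0, best alternative gives -4.
Others report (13, 14, 13): truth gives 0, best alternative gives -4.
Others report (14, 13, 13): truth gives 0, best alternative gives -4.
Others report (6, 6, 29): truth gives 0, best alternative gives -3.
Others report (6, 29, 6): truth gives 0, best alternative gives -3.
(Remaining 119 profiles checked similarly; truth is weakly best in each.)
In every case the truthful report is at least as good as any alternative, so it is a dominant strategy.

Yes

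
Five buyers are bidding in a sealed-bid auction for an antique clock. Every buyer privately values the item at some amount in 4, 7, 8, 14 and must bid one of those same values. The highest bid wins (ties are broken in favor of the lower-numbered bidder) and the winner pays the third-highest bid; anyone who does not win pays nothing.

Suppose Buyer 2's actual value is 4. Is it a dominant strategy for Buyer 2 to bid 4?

Yes

Check each profile of the others' bids and compare truth against every alternative bid.
Others bid (4, 4, 7, 7): truth gives 0, best alternative gives -3.
Others bid (4, 7, 4, 7): truth gives 0, best alternative gives -3.
Others bid (4, 7, 7, 4): truth gives 0, best alternative gives -3.
Others bid (4, 7, 7, 7): truth gives 0, best alternative gives -3.
Others bid (4, 4, 4, 4): truth gives 0, best alternative gives 0.
Others bid (4, 4, 4, 7): truth gives 0, best alternative gives 0.
(Remaining 250 profiles checked similarly; truth is weakly best in each.)
In every case the truthful bid is at least as good as any alternative, so it is a dominant strategy.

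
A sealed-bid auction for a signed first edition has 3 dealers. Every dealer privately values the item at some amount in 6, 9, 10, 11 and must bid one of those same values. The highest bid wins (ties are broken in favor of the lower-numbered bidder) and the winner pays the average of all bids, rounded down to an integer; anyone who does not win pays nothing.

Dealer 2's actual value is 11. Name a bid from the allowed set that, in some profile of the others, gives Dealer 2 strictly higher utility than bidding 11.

Suppose Dealer 1 bids 6 and Dealer 3 bids 10.
Bid 11: wins, pays 9, utility 11 - 9 = 2.
Bid 10: wins, pays 8, utility 11 - 8 = 3.
So bidding 10 beats truth here (3 > 2).

10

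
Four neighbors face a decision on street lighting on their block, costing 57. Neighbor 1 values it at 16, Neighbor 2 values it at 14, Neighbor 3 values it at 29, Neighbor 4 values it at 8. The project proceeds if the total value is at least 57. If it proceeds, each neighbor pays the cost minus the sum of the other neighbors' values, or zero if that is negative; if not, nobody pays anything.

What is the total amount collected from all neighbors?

29

Total value 67 ≥ cost 57, so it is built.
Neighbor 1: others sum to 51; max(0, 57 - 51) = 6.
Neighbor 2: others sum to 53; max(0, 57 - 53) = 4.
Neighbor 3: others sum to 38; max(0, 57 - 38) = 19.
Neighbor 4: others sum to 59; max(0, 57 - 59) = 0.
Total collected = 6 + 4 + 19 + 0 = 29.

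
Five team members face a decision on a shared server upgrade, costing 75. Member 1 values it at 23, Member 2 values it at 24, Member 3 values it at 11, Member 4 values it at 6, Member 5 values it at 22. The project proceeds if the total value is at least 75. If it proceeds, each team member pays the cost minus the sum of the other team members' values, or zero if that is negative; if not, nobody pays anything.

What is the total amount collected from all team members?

36

Total value 86 ≥ cost 75, so it is built.
Member 1: others sum to 63; max(0, 75 - 63) = 12.
Member 2: others sum to 62; max(0, 75 - 62) = 13.
Member 3: others sum to 75; max(0, 75 - 75) = 0.
Member 4: others sum to 80; max(0, 75 - 80) = 0.
Member 5: others sum to 64; max(0, 75 - 64) = 11.
Total collected = 12 + 13 + 0 + 0 + 11 = 36.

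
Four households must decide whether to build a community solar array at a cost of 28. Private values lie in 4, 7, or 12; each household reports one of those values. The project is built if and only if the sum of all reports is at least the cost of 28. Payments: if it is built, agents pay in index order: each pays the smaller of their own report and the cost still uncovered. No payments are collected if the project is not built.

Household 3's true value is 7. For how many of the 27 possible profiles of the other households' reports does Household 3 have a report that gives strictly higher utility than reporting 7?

7

Others report (4, 12, 12): truth gives 0; report 4 gives 3 > 0. Violating.
Others report (7, 7, 12): truth gives 0; report 4 gives 3 > 0. Violating.
Others report (7, 12, 7): truth gives 0; report 4 gives 3 > 0. Violating.
Others report (7, 12, 12): truth gives 0; report 4 gives 3 > 0. Violating.
Others report (4, 4, 4): truth gives 0; no alternative beats it.
Others report (4, 4, 7): truth gives 0; no alternative beats it.
(Checking all 27 profiles: 7 have a profitable deviation, 20 do not.)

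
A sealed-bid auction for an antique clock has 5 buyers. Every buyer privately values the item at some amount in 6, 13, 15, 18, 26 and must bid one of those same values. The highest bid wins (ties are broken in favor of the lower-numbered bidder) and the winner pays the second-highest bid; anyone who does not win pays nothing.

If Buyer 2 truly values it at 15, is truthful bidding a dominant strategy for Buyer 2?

Check each profile of the others' bids and compare truth against every alternative bid.
Others bid (6, 6, 6, 6): truth gives 9, best alternative gives 9.
Others bid (6, 6, 6, 13): truth gives 2, best alternative gives 2.
Others bid (6, 6, 13, 6): truth gives 2, best alternative gives 2.
Others bid (6, 6, 13, 13): truth gives 2, best alternative gives 2.
Others bid (6, 13, 6, 6): truth gives 2, best alternative gives 2.
Others bid (6, 13, 6, 13): truth gives 2, best alternative gives 2.
(Remaining 619 profiles checked similarly; truth is weakly best in each.)
In every case the truthful bid is at least as good as any alternative, so it is a dominant strategy.

Yes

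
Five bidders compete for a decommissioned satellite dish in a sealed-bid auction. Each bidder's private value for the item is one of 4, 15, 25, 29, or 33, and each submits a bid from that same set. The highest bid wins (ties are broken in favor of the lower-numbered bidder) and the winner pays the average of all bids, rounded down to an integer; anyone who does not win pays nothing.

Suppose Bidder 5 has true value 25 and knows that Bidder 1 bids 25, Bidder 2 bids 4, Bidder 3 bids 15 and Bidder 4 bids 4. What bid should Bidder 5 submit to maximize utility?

Bid 4: loses, pays 0, utility 0.
Bid 15: loses, pays 0, utility 0.
Bid 25: loses, pays 0, utility 0.
Bid 29: wins, pays 15, utility 25 - 15 = 10.
Bid 33: wins, pays 16, utility 25 - 16 = 9.
The best choice is 29 with utility 10.

29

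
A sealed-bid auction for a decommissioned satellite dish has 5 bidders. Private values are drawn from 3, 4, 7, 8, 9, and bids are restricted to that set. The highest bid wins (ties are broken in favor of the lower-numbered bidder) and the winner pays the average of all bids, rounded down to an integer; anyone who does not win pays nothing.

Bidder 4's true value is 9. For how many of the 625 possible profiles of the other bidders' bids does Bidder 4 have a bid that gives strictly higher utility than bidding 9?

Others bid (3, 3, 3, 3): truth gives 5; bid 4 gives 6 > 5. Violating.
Others bid (3, 3, 3, 4): truth gives 5; bid 4 gives 6 > 5. Violating.
Others bid (3, 3, 3, 7): truth gives 4; bid 7 gives 5 > 4. Violating.
Others bid (3, 3, 4, 7): truth gives 4; bid 7 gives 5 > 4. Violating.
Others bid (3, 3, 3, 8): truth gives 4; no alternative beats it.
Others bid (3, 3, 3, 9): truth gives 4; no alternative beats it.
(Checking all 625 profiles: 28 have a profitable deviation, 597 do not.)

28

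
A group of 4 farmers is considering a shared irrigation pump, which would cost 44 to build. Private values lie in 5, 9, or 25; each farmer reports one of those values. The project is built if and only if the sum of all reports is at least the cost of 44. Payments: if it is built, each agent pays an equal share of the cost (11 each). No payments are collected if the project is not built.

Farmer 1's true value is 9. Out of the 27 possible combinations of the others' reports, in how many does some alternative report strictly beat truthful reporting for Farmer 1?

Others report (5, 5, 25): truth gives -2; report 5 gives 0 > -2. Violating.
Others report (5, 25, 5): truth gives -2; report 5 gives 0 > -2. Violating.
Others report (25, 5, 5): truth gives -2; report 5 gives 0 > -2. Violating.
Others report (5, 5, 5): truth gives 0; no alternative beats it.
Others report (5, 5, 9): truth gives 0; no alternative beats it.
(Checking all 27 profiles: 3 have a profitable deviation, 24 do not.)

3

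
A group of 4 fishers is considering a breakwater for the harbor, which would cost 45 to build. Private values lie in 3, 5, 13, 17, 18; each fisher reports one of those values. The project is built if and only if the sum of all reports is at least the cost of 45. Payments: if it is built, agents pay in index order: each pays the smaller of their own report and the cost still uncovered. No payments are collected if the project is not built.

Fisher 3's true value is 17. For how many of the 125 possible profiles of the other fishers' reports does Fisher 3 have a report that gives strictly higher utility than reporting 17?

70

Others report (3, 13, 17): truth gives 0; report 13 gives 4 > 0. Violating.
Others report (3, 13, 18): truth gives 0; report 13 gives 4 > 0. Violating.
Others report (3, 17, 13): truth gives 0; report 13 gives 4 > 0. Violating.
Others report (3, 17, 17): truth gives 0; report 13 gives 4 > 0. Violating.
Others report (3, 3, 3): truth gives 0; no alternative beats it.
Others report (3, 3, 5): truth gives 0; no alternative beats it.
(Checking all 125 profiles: 70 have a profitable deviation, 55 do not.)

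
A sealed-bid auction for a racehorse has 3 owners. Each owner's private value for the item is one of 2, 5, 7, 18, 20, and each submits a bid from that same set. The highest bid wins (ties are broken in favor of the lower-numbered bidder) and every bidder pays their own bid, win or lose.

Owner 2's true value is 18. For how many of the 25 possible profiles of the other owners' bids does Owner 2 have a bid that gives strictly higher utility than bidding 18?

19

Others bid (2, 2): truth gives 0; bid 5 gives 13 > 0. Violating.
Others bid (2, 5): truth gives 0; bid 5 gives 13 > 0. Violating.
Others bid (2, 7): truth gives 0; bid 7 gives 11 > 0. Violating.
Others bid (2, 20): truth gives -18; bid 2 gives -2 > -18. Violating.
Others bid (2, 18): truth gives 0; no alternative beats it.
Others bid (5, 18): truth gives 0; no alternative beats it.
(Checking all 25 profiles: 19 have a profitable deviation, 6 do not.)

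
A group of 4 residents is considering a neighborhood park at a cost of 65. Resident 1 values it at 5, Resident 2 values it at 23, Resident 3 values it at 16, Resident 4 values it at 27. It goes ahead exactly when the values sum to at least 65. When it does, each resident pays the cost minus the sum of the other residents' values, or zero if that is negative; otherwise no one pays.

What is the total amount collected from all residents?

48

Total value 71 ≥ cost 65, so it is built.
Resident 1: others sum to 66; max(0, 65 - 66) = 0.
Resident 2: others sum to 48; max(0, 65 - 48) = 17.
Resident 3: others sum to 55; max(0, 65 - 55) = 10.
Resident 4: others sum to 44; max(0, 65 - 44) = 21.
Total collected = 0 + 17 + 10 + 21 = 48.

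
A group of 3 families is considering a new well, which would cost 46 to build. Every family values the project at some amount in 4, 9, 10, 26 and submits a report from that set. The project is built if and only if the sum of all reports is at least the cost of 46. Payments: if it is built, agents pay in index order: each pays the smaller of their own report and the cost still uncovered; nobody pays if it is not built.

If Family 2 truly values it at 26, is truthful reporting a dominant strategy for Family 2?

No

Consider the case where Family 1 reports 10 and Family 3 reports 26.
Truthful report 26: project built, pays 26, utility 26 - 26 = 0.
Report 10 instead: project built, pays 10, utility 26 - 10 = 16.
Since 16 > 0, reporting 10 is strictly better here, so truthful reporting is not dominant.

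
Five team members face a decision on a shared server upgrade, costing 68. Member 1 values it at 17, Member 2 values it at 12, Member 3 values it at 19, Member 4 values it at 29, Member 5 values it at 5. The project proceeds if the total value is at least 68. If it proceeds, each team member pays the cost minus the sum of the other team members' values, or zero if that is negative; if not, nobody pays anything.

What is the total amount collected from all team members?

23

Total value 82 ≥ cost 68, so it is built.
Member 1: others sum to 65; max(0, 68 - 65) = 3.
Member 2: others sum to 70; max(0, 68 - 70) = 0.
Member 3: others sum to 63; max(0, 68 - 63) = 5.
Member 4: others sum to 53; max(0, 68 - 53) = 15.
Member 5: others sum to 77; max(0, 68 - 77) = 0.
Total collected = 3 + 0 + 5 + 15 + 0 = 23.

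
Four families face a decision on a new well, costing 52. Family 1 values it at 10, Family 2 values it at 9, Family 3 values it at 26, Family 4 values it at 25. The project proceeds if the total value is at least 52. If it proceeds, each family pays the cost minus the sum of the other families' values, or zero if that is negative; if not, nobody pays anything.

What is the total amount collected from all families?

15

Total value 70 ≥ cost 52, so it is built.
Family 1: others sum to 60; max(0, 52 - 60) = 0.
Family 2: others sum to 61; max(0, 52 - 61) = 0.
Family 3: others sum to 44; max(0, 52 - 44) = 8.
Family 4: others sum to 45; max(0, 52 - 45) = 7.
Total collected = 0 + 0 + 8 + 7 = 15.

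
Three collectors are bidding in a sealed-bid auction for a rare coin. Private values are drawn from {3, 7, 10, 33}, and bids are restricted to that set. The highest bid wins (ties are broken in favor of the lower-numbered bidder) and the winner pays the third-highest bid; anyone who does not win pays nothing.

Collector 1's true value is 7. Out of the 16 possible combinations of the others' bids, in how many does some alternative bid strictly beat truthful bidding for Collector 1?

4

Others bid (3, 10): truth gives 0; bid 10 gives 4 > 0. Violating.
Others bid (3, 33): truth gives 0; bid 33 gives 4 > 0. Violating.
Others bid (10, 3): truth gives 0; bid 10 gives 4 > 0. Violating.
Others bid (33, 3): truth gives 0; bid 33 gives 4 > 0. Violating.
Others bid (3, 3): truth gives 4; no alternative beats it.
Others bid (3, 7): truth gives 4; no alternative beats it.
(Checking all 16 profiles: 4 have a profitable deviation, 12 do not.)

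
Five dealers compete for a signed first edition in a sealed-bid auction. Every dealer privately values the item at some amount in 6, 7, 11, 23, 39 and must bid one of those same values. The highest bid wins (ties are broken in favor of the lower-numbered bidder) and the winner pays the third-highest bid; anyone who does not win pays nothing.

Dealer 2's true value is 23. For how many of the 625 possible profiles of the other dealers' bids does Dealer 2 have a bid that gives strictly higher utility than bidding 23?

Others bid (6, 6, 6, 39): truth gives 0; bid 39 gives 17 > 0. Violating.
Others bid (6, 6, 7, 39): truth gives 0; bid 39 gives 16 > 0. Violating.
Others bid (6, 6, 11, 39): truth gives 0; bid 39 gives 12 > 0. Violating.
Others bid (6, 6, 39, 6): truth gives 0; bid 39 gives 17 > 0. Violating.
Others bid (6, 6, 6, 6): truth gives 17; no alternative beats it.
Others bid (6, 6, 6, 7): truth gives 17; no alternative beats it.
(Checking all 625 profiles: 108 have a profitable deviation, 517 do not.)

108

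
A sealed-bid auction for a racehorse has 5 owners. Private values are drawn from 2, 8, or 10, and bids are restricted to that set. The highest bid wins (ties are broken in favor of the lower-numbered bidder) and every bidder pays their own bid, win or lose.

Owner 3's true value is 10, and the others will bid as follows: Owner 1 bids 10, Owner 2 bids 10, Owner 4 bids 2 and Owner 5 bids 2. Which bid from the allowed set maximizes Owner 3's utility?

2

Bid 2: loses but pays 2, utility -2.
Bid 8: loses but pays 8, utility -8.
Bid 10: loses but pays 10, utility -10.
The best choice is 2 with utility -2.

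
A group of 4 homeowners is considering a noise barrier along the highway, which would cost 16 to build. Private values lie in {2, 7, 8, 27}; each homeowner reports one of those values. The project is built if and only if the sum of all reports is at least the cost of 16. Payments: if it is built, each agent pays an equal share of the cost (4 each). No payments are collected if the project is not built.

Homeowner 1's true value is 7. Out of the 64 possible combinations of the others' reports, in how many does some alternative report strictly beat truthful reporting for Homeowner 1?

1

Others report (2, 2, 2): truth gives 0; report 27 gives 3 > 0. Violating.
Others report (2, 2, 7): truth gives 3; no alternative beats it.
Others report (2, 2, 8): truth gives 3; no alternative beats it.
(Checking all 64 profiles: 1 has a profitable deviation, 63 do not.)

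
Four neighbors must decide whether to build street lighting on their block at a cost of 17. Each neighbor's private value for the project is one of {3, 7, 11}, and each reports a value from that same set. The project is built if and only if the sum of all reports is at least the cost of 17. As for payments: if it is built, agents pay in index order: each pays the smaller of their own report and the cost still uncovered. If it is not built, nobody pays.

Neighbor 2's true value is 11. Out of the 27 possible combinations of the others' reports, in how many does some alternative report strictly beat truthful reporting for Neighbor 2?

Others report (3, 3, 7): truth gives 0; report 7 gives 4 > 0. Violating.
Others report (3, 3, 11): truth gives 0; report 3 gives 8 > 0. Violating.
Others report (3, 7, 3): truth gives 0; report 7 gives 4 > 0. Violating.
Others report (3, 7, 7): truth gives 0; report 3 gives 8 > 0. Violating.
Others report (3, 3, 3): truth gives 0; no alternative beats it.
(Checking all 27 profiles: 26 have a profitable deviation, 1 does not.)

26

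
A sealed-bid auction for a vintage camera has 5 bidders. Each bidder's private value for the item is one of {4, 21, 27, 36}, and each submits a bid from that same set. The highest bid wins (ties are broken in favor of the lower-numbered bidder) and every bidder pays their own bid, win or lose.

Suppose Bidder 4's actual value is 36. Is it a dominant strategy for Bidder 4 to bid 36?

Consider the case where Bidder 1 bids 4, Bidder 2 bids 4, Bidder 3 bids 4 and Bidder 5 bids 4.
Truthful bid 36: wins, pays 36, utility 36 - 36 = 0.
Bid 21 instead: wins, pays 21, utility 36 - 21 = 15.
Since 15 > 0, bidding 21 is strictly better here, so truthful bidding is not dominant.

No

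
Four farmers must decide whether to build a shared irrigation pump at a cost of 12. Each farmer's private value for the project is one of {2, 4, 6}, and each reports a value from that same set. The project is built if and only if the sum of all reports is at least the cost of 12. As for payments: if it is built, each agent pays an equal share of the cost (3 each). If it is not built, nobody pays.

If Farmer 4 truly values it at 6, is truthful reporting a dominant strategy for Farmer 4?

Check each profile of the others' reports and compare truth against every alternative report.
Others report (2, 2, 2): truth gives 3, best alternative gives 0.
Others report (2, 2, 4): truth gives 3, best alternative gives 3.
Others report (2, 2, 6): truth gives 3, best alternative gives 3.
Others report (2, 4, 2): truth gives 3, best alternative gives 3.
Others report (2, 4, 4): truth gives 3, best alternative gives 3.
Others report (2, 4, 6): truth gives 3, best alternative gives 3.
(Remaining 21 profiles checked similarly; truth is weakly best in each.)
In every case the truthful report is at least as good as any alternative, so it is a dominant strategy.

Yes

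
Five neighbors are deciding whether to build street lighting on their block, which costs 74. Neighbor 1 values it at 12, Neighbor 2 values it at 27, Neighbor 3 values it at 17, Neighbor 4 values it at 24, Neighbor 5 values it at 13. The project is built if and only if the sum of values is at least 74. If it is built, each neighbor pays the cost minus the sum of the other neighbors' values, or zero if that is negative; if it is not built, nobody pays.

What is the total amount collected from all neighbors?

13

Total value 93 ≥ cost 74, so it is built.
Neighbor 1: others sum to 81; max(0, 74 - 81) = 0.
Neighbor 2: others sum to 66; max(0, 74 - 66) = 8.
Neighbor 3: others sum to 76; max(0, 74 - 76) = 0.
Neighbor 4: others sum to 69; max(0, 74 - 69) = 5.
Neighbor 5: others sum to 80; max(0, 74 - 80) = 0.
Total collected = 0 + 8 + 0 + 5 + 0 = 13.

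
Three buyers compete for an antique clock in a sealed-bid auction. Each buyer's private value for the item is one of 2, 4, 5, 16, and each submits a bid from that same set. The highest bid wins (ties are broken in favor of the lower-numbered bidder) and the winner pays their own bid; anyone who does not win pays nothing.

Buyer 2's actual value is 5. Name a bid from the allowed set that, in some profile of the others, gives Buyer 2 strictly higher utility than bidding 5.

4

Suppose Buyer 1 bids 2 and Buyer 3 bids 2.
Bid 5: wins, pays 5, utility 5 - 5 = 0.
Bid 4: wins, pays 4, utility 5 - 4 = 1.
So bidding 4 beats truth here (1 > 0).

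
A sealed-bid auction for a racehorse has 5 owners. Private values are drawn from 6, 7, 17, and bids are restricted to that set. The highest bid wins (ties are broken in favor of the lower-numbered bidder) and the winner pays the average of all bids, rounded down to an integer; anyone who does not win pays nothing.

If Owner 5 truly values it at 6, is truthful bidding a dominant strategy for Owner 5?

Yes

Check each profile of the others' bids and compare truth against every alternative bid.
Others bid (6, 6, 6, 6): truth gives 0, best alternative gives 0.
Others bid (6, 6, 6, 7): truth gives 0, best alternative gives 0.
Others bid (6, 6, 6, 17): truth gives 0, best alternative gives 0.
Others bid (6, 6, 7, 6): truth gives 0, best alternative gives 0.
Others bid (6, 6, 7, 7): truth gives 0, best alternative gives 0.
Others bid (6, 6, 7, 17): truth gives 0, best alternative gives 0.
(Remaining 75 profiles checked similarly; truth is weakly best in each.)
In every case the truthful bid is at least as good as any alternative, so it is a dominant strategy.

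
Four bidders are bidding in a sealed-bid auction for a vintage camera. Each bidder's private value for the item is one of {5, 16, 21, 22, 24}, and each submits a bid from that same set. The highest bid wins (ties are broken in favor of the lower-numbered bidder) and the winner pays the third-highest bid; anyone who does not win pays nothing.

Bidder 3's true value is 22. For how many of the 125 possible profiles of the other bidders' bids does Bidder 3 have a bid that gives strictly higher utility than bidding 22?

27

Others bid (5, 5, 24): truth gives 0; bid 24 gives 17 > 0. Violating.
Others bid (5, 16, 24): truth gives 0; bid 24 gives 6 > 0. Violating.
Others bid (5, 21, 24): truth gives 0; bid 24 gives 1 > 0. Violating.
Others bid (5, 22, 5): truth gives 0; bid 24 gives 17 > 0. Violating.
Others bid (5, 5, 5): truth gives 17; no alternative beats it.
Others bid (5, 5, 16): truth gives 17; no alternative beats it.
(Checking all 125 profiles: 27 have a profitable deviation, 98 do not.)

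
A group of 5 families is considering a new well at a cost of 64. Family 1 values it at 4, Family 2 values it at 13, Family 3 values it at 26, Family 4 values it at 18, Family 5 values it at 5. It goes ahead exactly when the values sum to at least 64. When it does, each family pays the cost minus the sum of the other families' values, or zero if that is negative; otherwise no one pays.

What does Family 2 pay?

Total value 66 ≥ cost 64, so the project is built.
The other families' values sum to 53.
Cost minus that sum is 64 - 53 = 11.

11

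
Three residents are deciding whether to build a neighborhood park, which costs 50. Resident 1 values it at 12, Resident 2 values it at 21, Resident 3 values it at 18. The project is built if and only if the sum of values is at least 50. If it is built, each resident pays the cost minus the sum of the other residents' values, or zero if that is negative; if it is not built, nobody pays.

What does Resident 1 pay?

11

Total value 51 ≥ cost 50, so the project is built.
The other residents' values sum to 39.
Cost minus that sum is 50 - 39 = 11.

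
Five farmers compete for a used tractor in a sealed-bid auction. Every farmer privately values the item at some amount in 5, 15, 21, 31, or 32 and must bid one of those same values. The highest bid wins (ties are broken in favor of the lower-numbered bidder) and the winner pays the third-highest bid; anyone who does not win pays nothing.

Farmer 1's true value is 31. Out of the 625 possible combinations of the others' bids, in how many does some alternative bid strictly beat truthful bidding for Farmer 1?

108

Others bid (5, 5, 5, 32): truth gives 0; bid 32 gives 26 > 0. Violating.
Others bid (5, 5, 15, 32): truth gives 0; bid 32 gives 16 > 0. Violating.
Others bid (5, 5, 21, 32): truth gives 0; bid 32 gives 10 > 0. Violating.
Others bid (5, 5, 32, 5): truth gives 0; bid 32 gives 26 > 0. Violating.
Others bid (5, 5, 5, 5): truth gives 26; no alternative beats it.
Others bid (5, 5, 5, 15): truth gives 26; no alternative beats it.
(Checking all 625 profiles: 108 have a profitable deviation, 517 do not.)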